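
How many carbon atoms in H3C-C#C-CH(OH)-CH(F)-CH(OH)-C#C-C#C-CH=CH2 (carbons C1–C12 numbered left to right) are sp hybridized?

C1: sp3
C2: sp ✓
C3: sp ✓
C4: sp3
C5: sp3
C6: sp3
C7: sp ✓
C8: sp ✓
C9: sp ✓
C10: sp ✓
C11: sp2
C12: sp2
C2, C3, C7, C8, C9, C10 → 6 sp carbons.

6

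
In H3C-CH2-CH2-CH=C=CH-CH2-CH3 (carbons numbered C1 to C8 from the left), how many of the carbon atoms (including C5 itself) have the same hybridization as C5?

C5 is sp (two π bonds).
C1: sp3
C2: sp3
C3: sp3
C4: sp2
C5: sp ✓
C6: sp2
C7: sp3
C8: sp3
1 carbon is sp.

1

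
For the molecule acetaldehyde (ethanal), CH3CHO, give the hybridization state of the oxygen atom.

sp²

The oxygen atom — 1 σ bond and 2 lone pairs, plus one π bond. Steric number 3, so sp2.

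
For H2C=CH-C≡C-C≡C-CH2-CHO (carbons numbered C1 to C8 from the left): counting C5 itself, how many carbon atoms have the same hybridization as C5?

C5 is sp (two π bonds).
C1: sp2
C2: sp2
C3: sp ✓
C4: sp ✓
C5: sp ✓
C6: sp ✓
C7: sp3
C8: sp2
4 carbons are sp.

4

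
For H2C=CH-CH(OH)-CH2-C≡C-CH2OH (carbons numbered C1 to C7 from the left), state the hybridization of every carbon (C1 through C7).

C1 sp2, C2 sp2, C3 sp3, C4 sp3, C5 sp, C6 sp, C7 sp3

C1: 3 σ bonds, plus one π bond — 3 electron domains, sp2.
C2 (3 σ bonds, plus one π bond) has steric number 3: sp2.
C3 carries 4 σ bonds, giving a steric number of 4, so it is sp3.
C4 (4 σ bonds) has steric number 4: sp3.
C5: 2 σ bonds, plus two π bonds — 2 electron domains, sp.
C6: 2 σ bonds, plus two π bonds — 2 electron domains, sp.
C7 — 4 σ bonds. Steric number 4, so sp3.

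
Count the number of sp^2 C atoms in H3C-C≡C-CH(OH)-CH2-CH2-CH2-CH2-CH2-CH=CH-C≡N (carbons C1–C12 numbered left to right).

2

C1: sp3
C2: sp
C3: sp
C4: sp3
C5: sp3
C6: sp3
C7: sp3
C8: sp3
C9: sp3
C10: sp2 ✓
C11: sp2 ✓
C12: sp
C10, C11 → 2 sp2 carbons.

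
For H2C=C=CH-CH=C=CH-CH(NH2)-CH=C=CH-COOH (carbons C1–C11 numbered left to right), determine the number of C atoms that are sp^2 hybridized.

C1: sp2 ✓
C2: sp
C3: sp2 ✓
C4: sp2 ✓
C5: sp
C6: sp2 ✓
C7: sp3
C8: sp2 ✓
C9: sp
C10: sp2 ✓
C11: sp2 ✓
C1, C3, C4, C6, C8, C10, C11 → 7 sp2 carbons.

7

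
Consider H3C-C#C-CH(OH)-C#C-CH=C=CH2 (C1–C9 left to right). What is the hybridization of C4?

sp^3

C4 carries 4 σ bonds, giving a steric number of 4, so it is sp3.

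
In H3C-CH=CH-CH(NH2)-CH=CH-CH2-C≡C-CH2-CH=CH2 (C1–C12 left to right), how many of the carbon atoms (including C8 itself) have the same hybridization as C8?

C8 is sp (two π bonds).
C1: sp3
C2: sp2
C3: sp2
C4: sp3
C5: sp2
C6: sp2
C7: sp3
C8: sp ✓
C9: sp ✓
C10: sp3
C11: sp2
C12: sp2
2 carbons are sp.

2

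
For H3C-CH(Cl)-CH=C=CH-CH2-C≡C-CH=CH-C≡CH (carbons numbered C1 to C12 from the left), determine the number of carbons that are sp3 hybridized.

3

C1: sp3 ✓
C2: sp3 ✓
C3: sp2
C4: sp
C5: sp2
C6: sp3 ✓
C7: sp
C8: sp
C9: sp2
C10: sp2
C11: sp
C12: sp
C1, C2, C6 → 3 sp3 carbons.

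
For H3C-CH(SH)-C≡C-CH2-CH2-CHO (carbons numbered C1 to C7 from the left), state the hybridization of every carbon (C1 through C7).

C1: 4 σ bonds — 4 electron domains, sp3.
C2 is sp3: 4 σ bonds, 4 electron-density regions.
C3 is sp: 2 σ bonds, plus two π bonds, 2 electron-density regions.
C4 has 2 σ bonds, plus two π bonds: steric number 2 → sp.
C5: 4 σ bonds; 4 regions of electron density → sp3.
C6: 4 σ bonds; 4 regions of electron density → sp3.
C7 — 3 σ bonds, plus one π bond. Steric number 3, so sp2.

C1 sp3, C2 sp3, C3 sp, C4 sp, C5 sp3, C6 sp3, C7 sp2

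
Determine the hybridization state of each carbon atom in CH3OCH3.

Each carbon atom has 4 σ bonds: steric number 4 → sp3.

sp3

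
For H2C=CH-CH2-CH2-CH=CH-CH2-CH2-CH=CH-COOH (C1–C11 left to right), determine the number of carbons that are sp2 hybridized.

7

C1: sp2 ✓
C2: sp2 ✓
C3: sp3
C4: sp3
C5: sp2 ✓
C6: sp2 ✓
C7: sp3
C8: sp3
C9: sp2 ✓
C10: sp2 ✓
C11: sp2 ✓
C1, C2, C5, C6, C9, C10, C11 → 7 sp2 carbons.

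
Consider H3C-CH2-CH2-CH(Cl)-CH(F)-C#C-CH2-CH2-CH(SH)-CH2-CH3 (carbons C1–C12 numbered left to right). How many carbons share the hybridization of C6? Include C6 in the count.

2

C6 is sp (two π bonds).
C1: sp3
C2: sp3
C3: sp3
C4: sp3
C5: sp3
C6: sp ✓
C7: sp ✓
C8: sp3
C9: sp3
C10: sp3
C11: sp3
C12: sp3
2 carbons are sp.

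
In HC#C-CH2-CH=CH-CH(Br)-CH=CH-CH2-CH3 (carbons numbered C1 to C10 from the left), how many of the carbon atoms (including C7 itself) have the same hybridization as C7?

C7 is sp2 (one π bond).
C1: sp
C2: sp
C3: sp3
C4: sp2 ✓
C5: sp2 ✓
C6: sp3
C7: sp2 ✓
C8: sp2 ✓
C9: sp3
C10: sp3
4 carbons are sp2.

4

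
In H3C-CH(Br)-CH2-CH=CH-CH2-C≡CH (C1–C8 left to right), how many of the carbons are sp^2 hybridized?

2

C1: sp3
C2: sp3
C3: sp3
C4: sp2 ✓
C5: sp2 ✓
C6: sp3
C7: sp
C8: sp
C4, C5 → 2 sp2 carbons.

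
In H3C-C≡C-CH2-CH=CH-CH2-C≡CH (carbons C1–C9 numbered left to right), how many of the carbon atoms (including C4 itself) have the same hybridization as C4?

3

C4 is sp3 (only σ bonds).
C1: sp3 ✓
C2: sp
C3: sp
C4: sp3 ✓
C5: sp2
C6: sp2
C7: sp3 ✓
C8: sp
C9: sp
3 carbons are sp3.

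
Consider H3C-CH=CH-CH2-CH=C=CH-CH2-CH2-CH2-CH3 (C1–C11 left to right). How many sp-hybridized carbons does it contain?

1

C1: sp3
C2: sp2
C3: sp2
C4: sp3
C5: sp2
C6: sp ✓
C7: sp2
C8: sp3
C9: sp3
C10: sp3
C11: sp3
C6 → 1 sp carbon.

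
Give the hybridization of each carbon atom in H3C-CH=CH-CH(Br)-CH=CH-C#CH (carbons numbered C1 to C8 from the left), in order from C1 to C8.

C1: 4 σ bonds — 4 electron domains, sp3.
C2: 3 σ bonds, plus one π bond — 3 electron domains, sp2.
C3: 3 σ bonds, plus one π bond — 3 electron domains, sp2.
C4 — 4 σ bonds. Steric number 4, so sp3.
C5: 3 σ bonds, plus one π bond — 3 electron domains, sp2.
C6 carries 3 σ bonds, plus one π bond, giving a steric number of 3, so it is sp2.
C7: 2 σ bonds, plus two π bonds — 2 electron domains, sp.
C8 is sp: 2 σ bonds, plus two π bonds, 2 electron-density regions.

C1 sp3, C2 sp2, C3 sp2, C4 sp3, C5 sp2, C6 sp2, C7 sp, C8 sp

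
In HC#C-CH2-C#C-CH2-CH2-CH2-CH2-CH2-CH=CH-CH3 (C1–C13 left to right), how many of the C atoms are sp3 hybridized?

7

C1: sp
C2: sp
C3: sp3 ✓
C4: sp
C5: sp
C6: sp3 ✓
C7: sp3 ✓
C8: sp3 ✓
C9: sp3 ✓
C10: sp3 ✓
C11: sp2
C12: sp2
C13: sp3 ✓
C3, C6, C7, C8, C9, C10, C13 → 7 sp3 carbons.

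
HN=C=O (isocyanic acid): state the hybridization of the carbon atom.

The carbon atom (2 σ bonds, plus two π bonds) has steric number 2: sp.

sp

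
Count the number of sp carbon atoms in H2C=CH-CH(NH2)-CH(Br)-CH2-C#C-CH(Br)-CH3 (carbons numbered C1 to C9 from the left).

2

C1: sp2
C2: sp2
C3: sp3
C4: sp3
C5: sp3
C6: sp ✓
C7: sp ✓
C8: sp3
C9: sp3
C6, C7 → 2 sp carbons.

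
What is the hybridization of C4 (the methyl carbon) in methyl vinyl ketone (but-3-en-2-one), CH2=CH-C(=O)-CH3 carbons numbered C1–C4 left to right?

sp^3

C4 (the methyl carbon) (4 σ bonds) has steric number 4: sp3.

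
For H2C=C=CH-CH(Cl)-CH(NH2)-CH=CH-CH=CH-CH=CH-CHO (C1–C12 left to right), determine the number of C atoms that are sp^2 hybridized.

C1: sp2 ✓
C2: sp
C3: sp2 ✓
C4: sp3
C5: sp3
C6: sp2 ✓
C7: sp2 ✓
C8: sp2 ✓
C9: sp2 ✓
C10: sp2 ✓
C11: sp2 ✓
C12: sp2 ✓
C1, C3, C6, C7, C8, C9, C10, C11, C12 → 9 sp2 carbons.

9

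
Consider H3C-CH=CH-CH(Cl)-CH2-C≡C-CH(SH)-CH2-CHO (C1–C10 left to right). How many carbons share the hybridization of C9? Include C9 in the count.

C9 is sp3 (only σ bonds).
C1: sp3 ✓
C2: sp2
C3: sp2
C4: sp3 ✓
C5: sp3 ✓
C6: sp
C7: sp
C8: sp3 ✓
C9: sp3 ✓
C10: sp2
5 carbons are sp3.

5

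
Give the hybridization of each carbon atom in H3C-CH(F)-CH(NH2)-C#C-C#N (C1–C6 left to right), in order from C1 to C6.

C1 has 4 σ bonds: steric number 4 → sp3.
C2 — 4 σ bonds. Steric number 4, so sp3.
C3: 4 σ bonds — 4 electron domains, sp3.
C4 is sp: 2 σ bonds, plus two π bonds, 2 electron-density regions.
C5 is sp: 2 σ bonds, plus two π bonds, 2 electron-density regions.
C6 is sp: 2 σ bonds, plus two π bonds, 2 electron-density regions.

C1 sp3, C2 sp3, C3 sp3, C4 sp, C5 sp, C6 sp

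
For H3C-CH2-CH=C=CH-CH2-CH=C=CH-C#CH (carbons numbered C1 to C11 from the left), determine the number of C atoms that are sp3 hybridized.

C1: sp3 ✓
C2: sp3 ✓
C3: sp2
C4: sp
C5: sp2
C6: sp3 ✓
C7: sp2
C8: sp
C9: sp2
C10: sp
C11: sp
C1, C2, C6 → 3 sp3 carbons.

3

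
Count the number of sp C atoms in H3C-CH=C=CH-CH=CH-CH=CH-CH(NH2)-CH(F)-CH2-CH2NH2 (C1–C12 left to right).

1

C1: sp3
C2: sp2
C3: sp ✓
C4: sp2
C5: sp2
C6: sp2
C7: sp2
C8: sp2
C9: sp3
C10: sp3
C11: sp3
C12: sp3
C3 → 1 sp carbon.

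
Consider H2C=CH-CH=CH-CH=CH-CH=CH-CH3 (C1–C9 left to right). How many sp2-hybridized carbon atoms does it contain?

C1: sp2 ✓
C2: sp2 ✓
C3: sp2 ✓
C4: sp2 ✓
C5: sp2 ✓
C6: sp2 ✓
C7: sp2 ✓
C8: sp2 ✓
C9: sp3
C1, C2, C3, C4, C5, C6, C7, C8 → 8 sp2 carbons.

8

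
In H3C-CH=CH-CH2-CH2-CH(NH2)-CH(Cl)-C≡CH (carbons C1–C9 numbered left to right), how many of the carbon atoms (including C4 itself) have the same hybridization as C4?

5

C4 is sp3 (only σ bonds).
C1: sp3 ✓
C2: sp2
C3: sp2
C4: sp3 ✓
C5: sp3 ✓
C6: sp3 ✓
C7: sp3 ✓
C8: sp
C9: sp
5 carbons are sp3.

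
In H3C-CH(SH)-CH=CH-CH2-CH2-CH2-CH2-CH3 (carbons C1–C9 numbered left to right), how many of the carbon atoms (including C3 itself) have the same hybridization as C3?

2

C3 is sp2 (one π bond).
C1: sp3
C2: sp3
C3: sp2 ✓
C4: sp2 ✓
C5: sp3
C6: sp3
C7: sp3
C8: sp3
C9: sp3
2 carbons are sp2.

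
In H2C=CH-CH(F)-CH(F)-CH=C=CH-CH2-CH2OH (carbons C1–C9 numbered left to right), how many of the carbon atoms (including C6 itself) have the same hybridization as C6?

C6 is sp (two π bonds).
C1: sp2
C2: sp2
C3: sp3
C4: sp3
C5: sp2
C6: sp ✓
C7: sp2
C8: sp3
C9: sp3
1 carbon is sp.

1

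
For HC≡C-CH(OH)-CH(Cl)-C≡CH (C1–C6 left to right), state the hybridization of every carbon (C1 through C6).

C1 sp, C2 sp, C3 sp3, C4 sp3, C5 sp, C6 sp

C1 has 2 σ bonds, plus two π bonds: steric number 2 → sp.
C2 (2 σ bonds, plus two π bonds) has steric number 2: sp.
C3: 4 σ bonds — 4 electron domains, sp3.
C4 is sp3: 4 σ bonds, 4 electron-density regions.
C5 (2 σ bonds, plus two π bonds) has steric number 2: sp.
C6: 2 σ bonds, plus two π bonds; 2 regions of electron density → sp.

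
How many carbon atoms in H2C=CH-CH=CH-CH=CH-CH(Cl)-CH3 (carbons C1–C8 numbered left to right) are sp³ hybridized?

2

C1: sp2
C2: sp2
C3: sp2
C4: sp2
C5: sp2
C6: sp2
C7: sp3 ✓
C8: sp3 ✓
C7, C8 → 2 sp3 carbons.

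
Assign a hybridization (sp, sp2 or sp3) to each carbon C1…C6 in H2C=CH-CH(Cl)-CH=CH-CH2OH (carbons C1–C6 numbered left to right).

C1 sp2, C2 sp2, C3 sp3, C4 sp2, C5 sp2, C6 sp3

C1 is sp2: 3 σ bonds, plus one π bond, 3 electron-density regions.
C2: 3 σ bonds, plus one π bond — 3 electron domains, sp2.
C3: 4 σ bonds; 4 regions of electron density → sp3.
C4 (3 σ bonds, plus one π bond) has steric number 3: sp2.
C5 — 3 σ bonds, plus one π bond. Steric number 3, so sp2.
C6 has 4 σ bonds: steric number 4 → sp3.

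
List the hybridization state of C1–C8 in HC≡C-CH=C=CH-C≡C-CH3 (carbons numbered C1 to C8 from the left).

C1 sp, C2 sp, C3 sp2, C4 sp, C5 sp2, C6 sp, C7 sp, C8 sp3

C1 is sp: 2 σ bonds, plus two π bonds, 2 electron-density regions.
C2: 2 σ bonds, plus two π bonds — 2 electron domains, sp.
C3 — 3 σ bonds, plus one π bond. Steric number 3, so sp2.
C4 (2 σ bonds, plus two π bonds) has steric number 2: sp.
C5: 3 σ bonds, plus one π bond; 3 regions of electron density → sp2.
C6 is sp: 2 σ bonds, plus two π bonds, 2 electron-density regions.
C7: 2 σ bonds, plus two π bonds — 2 electron domains, sp.
C8 — 4 σ bonds. Steric number 4, so sp3.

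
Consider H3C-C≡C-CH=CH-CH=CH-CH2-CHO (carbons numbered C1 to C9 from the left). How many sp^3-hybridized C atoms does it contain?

2

C1: sp3 ✓
C2: sp
C3: sp
C4: sp2
C5: sp2
C6: sp2
C7: sp2
C8: sp3 ✓
C9: sp2
C1, C8 → 2 sp3 carbons.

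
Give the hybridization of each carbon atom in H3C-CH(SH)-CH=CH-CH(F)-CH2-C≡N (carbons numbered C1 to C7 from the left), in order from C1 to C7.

C1 sp3, C2 sp3, C3 sp2, C4 sp2, C5 sp3, C6 sp3, C7 sp

C1 carries 4 σ bonds, giving a steric number of 4, so it is sp3.
C2: 4 σ bonds; 4 regions of electron density → sp3.
C3 is sp2: 3 σ bonds, plus one π bond, 3 electron-density regions.
C4 is sp2: 3 σ bonds, plus one π bond, 3 electron-density regions.
C5 carries 4 σ bonds, giving a steric number of 4, so it is sp3.
C6 has 4 σ bonds: steric number 4 → sp3.
C7 — 2 σ bonds, plus two π bonds. Steric number 2, so sp.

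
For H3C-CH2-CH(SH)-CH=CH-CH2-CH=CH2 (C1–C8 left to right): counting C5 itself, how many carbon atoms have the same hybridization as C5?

C5 is sp2 (one π bond).
C1: sp3
C2: sp3
C3: sp3
C4: sp2 ✓
C5: sp2 ✓
C6: sp3
C7: sp2 ✓
C8: sp2 ✓
4 carbons are sp2.

4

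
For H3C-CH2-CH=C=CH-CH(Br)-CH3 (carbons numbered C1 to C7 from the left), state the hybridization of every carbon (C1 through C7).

C1 sp3, C2 sp3, C3 sp2, C4 sp, C5 sp2, C6 sp3, C7 sp3

C1: 4 σ bonds — 4 electron domains, sp3.
C2: 4 σ bonds; 4 regions of electron density → sp3.
C3 has 3 σ bonds, plus one π bond: steric number 3 → sp2.
C4: 2 σ bonds, plus two π bonds; 2 regions of electron density → sp.
C5 carries 3 σ bonds, plus one π bond, giving a steric number of 3, so it is sp2.
C6 (4 σ bonds) has steric number 4: sp3.
C7: 4 σ bonds; 4 regions of electron density → sp3.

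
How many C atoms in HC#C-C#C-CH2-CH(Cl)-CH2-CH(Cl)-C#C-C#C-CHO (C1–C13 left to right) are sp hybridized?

C1: sp ✓
C2: sp ✓
C3: sp ✓
C4: sp ✓
C5: sp3
C6: sp3
C7: sp3
C8: sp3
C9: sp ✓
C10: sp ✓
C11: sp ✓
C12: sp ✓
C13: sp2
C1, C2, C3, C4, C9, C10, C11, C12 → 8 sp carbons.

8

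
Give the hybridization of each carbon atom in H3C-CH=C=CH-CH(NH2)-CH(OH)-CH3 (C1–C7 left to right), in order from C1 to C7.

C1 sp3, C2 sp2, C3 sp, C4 sp2, C5 sp3, C6 sp3, C7 sp3

C1 — 4 σ bonds. Steric number 4, so sp3.
C2 carries 3 σ bonds, plus one π bond, giving a steric number of 3, so it is sp2.
C3 carries 2 σ bonds, plus two π bonds, giving a steric number of 2, so it is sp.
C4 is sp2: 3 σ bonds, plus one π bond, 3 electron-density regions.
C5 carries 4 σ bonds, giving a steric number of 4, so it is sp3.
C6 (4 σ bonds) has steric number 4: sp3.
C7: 4 σ bonds — 4 electron domains, sp3.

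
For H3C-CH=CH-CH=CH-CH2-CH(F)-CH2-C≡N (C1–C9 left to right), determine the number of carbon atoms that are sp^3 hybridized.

C1: sp3 ✓
C2: sp2
C3: sp2
C4: sp2
C5: sp2
C6: sp3 ✓
C7: sp3 ✓
C8: sp3 ✓
C9: sp
C1, C6, C7, C8 → 4 sp3 carbons.

4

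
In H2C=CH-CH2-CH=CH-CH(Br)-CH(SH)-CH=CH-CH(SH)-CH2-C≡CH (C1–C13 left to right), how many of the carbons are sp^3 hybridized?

C1: sp2
C2: sp2
C3: sp3 ✓
C4: sp2
C5: sp2
C6: sp3 ✓
C7: sp3 ✓
C8: sp2
C9: sp2
C10: sp3 ✓
C11: sp3 ✓
C12: sp
C13: sp
C3, C6, C7, C10, C11 → 5 sp3 carbons.

5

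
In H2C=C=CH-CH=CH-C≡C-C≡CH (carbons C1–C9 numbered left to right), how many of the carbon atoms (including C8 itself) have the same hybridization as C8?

C8 is sp (two π bonds).
C1: sp2
C2: sp ✓
C3: sp2
C4: sp2
C5: sp2
C6: sp ✓
C7: sp ✓
C8: sp ✓
C9: sp ✓
5 carbons are sp.

5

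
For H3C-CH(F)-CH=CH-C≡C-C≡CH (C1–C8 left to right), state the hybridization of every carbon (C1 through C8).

C1 sp3, C2 sp3, C3 sp2, C4 sp2, C5 sp, C6 sp, C7 sp, C8 sp

C1 (4 σ bonds) has steric number 4: sp3.
C2: 4 σ bonds — 4 electron domains, sp3.
C3 has 3 σ bonds, plus one π bond: steric number 3 → sp2.
C4 has 3 σ bonds, plus one π bond: steric number 3 → sp2.
C5 carries 2 σ bonds, plus two π bonds, giving a steric number of 2, so it is sp.
C6: 2 σ bonds, plus two π bonds — 2 electron domains, sp.
C7: 2 σ bonds, plus two π bonds — 2 electron domains, sp.
C8 — 2 σ bonds, plus two π bonds. Steric number 2, so sp.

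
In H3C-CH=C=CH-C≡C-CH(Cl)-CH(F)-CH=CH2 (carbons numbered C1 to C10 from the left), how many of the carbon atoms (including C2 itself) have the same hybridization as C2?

C2 is sp2 (one π bond).
C1: sp3
C2: sp2 ✓
C3: sp
C4: sp2 ✓
C5: sp
C6: sp
C7: sp3
C8: sp3
C9: sp2 ✓
C10: sp2 ✓
4 carbons are sp2.

4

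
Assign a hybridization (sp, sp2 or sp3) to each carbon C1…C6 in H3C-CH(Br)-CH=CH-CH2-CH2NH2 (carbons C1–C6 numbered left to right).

C1 carries 4 σ bonds, giving a steric number of 4, so it is sp3.
C2 (4 σ bonds) has steric number 4: sp3.
C3: 3 σ bonds, plus one π bond — 3 electron domains, sp2.
C4 is sp2: 3 σ bonds, plus one π bond, 3 electron-density regions.
C5 — 4 σ bonds. Steric number 4, so sp3.
C6 (4 σ bonds) has steric number 4: sp3.

C1 sp3, C2 sp3, C3 sp2, C4 sp2, C5 sp3, C6 sp3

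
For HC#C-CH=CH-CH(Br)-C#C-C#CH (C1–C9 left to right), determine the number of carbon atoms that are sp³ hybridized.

C1: sp
C2: sp
C3: sp2
C4: sp2
C5: sp3 ✓
C6: sp
C7: sp
C8: sp
C9: sp
C5 → 1 sp3 carbon.

1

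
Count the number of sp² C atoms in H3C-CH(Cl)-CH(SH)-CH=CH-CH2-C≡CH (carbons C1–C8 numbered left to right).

C1: sp3
C2: sp3
C3: sp3
C4: sp2 ✓
C5: sp2 ✓
C6: sp3
C7: sp
C8: sp
C4, C5 → 2 sp2 carbons.

2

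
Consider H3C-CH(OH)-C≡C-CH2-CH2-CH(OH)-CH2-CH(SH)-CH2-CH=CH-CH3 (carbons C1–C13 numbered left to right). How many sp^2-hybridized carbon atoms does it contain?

2

C1: sp3
C2: sp3
C3: sp
C4: sp
C5: sp3
C6: sp3
C7: sp3
C8: sp3
C9: sp3
C10: sp3
C11: sp2 ✓
C12: sp2 ✓
C13: sp3
C11, C12 → 2 sp2 carbons.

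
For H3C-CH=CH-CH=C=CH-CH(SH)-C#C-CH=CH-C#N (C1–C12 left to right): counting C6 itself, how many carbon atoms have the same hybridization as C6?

6

C6 is sp2 (one π bond).
C1: sp3
C2: sp2 ✓
C3: sp2 ✓
C4: sp2 ✓
C5: sp
C6: sp2 ✓
C7: sp3
C8: sp
C9: sp
C10: sp2 ✓
C11: sp2 ✓
C12: sp
6 carbons are sp2.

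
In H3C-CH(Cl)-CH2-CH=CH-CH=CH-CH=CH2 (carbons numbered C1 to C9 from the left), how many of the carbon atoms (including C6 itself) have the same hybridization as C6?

C6 is sp2 (one π bond).
C1: sp3
C2: sp3
C3: sp3
C4: sp2 ✓
C5: sp2 ✓
C6: sp2 ✓
C7: sp2 ✓
C8: sp2 ✓
C9: sp2 ✓
6 carbons are sp2.

6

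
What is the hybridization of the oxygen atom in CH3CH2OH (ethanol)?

sp3

The oxygen atom has 2 σ bonds and 2 lone pairs: steric number 4 → sp3.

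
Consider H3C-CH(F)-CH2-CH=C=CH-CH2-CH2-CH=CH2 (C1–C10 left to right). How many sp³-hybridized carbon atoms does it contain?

C1: sp3 ✓
C2: sp3 ✓
C3: sp3 ✓
C4: sp2
C5: sp
C6: sp2
C7: sp3 ✓
C8: sp3 ✓
C9: sp2
C10: sp2
C1, C2, C3, C7, C8 → 5 sp3 carbons.

5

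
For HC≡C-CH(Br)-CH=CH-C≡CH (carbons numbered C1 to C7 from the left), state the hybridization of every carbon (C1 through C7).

C1 sp, C2 sp, C3 sp3, C4 sp2, C5 sp2, C6 sp, C7 sp

C1 (2 σ bonds, plus two π bonds) has steric number 2: sp.
C2 carries 2 σ bonds, plus two π bonds, giving a steric number of 2, so it is sp.
C3 has 4 σ bonds: steric number 4 → sp3.
C4 — 3 σ bonds, plus one π bond. Steric number 3, so sp2.
C5 (3 σ bonds, plus one π bond) has steric number 3: sp2.
C6: 2 σ bonds, plus two π bonds — 2 electron domains, sp.
C7: 2 σ bonds, plus two π bonds — 2 electron domains, sp.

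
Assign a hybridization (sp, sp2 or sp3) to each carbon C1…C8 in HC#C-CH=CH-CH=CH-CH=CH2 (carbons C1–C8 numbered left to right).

C1 is sp: 2 σ bonds, plus two π bonds, 2 electron-density regions.
C2 (2 σ bonds, plus two π bonds) has steric number 2: sp.
C3 — 3 σ bonds, plus one π bond. Steric number 3, so sp2.
C4 has 3 σ bonds, plus one π bond: steric number 3 → sp2.
C5 is sp2: 3 σ bonds, plus one π bond, 3 electron-density regions.
C6: 3 σ bonds, plus one π bond — 3 electron domains, sp2.
C7: 3 σ bonds, plus one π bond; 3 regions of electron density → sp2.
C8 is sp2: 3 σ bonds, plus one π bond, 3 electron-density regions.

C1 sp, C2 sp, C3 sp2, C4 sp2, C5 sp2, C6 sp2, C7 sp2, C8 sp2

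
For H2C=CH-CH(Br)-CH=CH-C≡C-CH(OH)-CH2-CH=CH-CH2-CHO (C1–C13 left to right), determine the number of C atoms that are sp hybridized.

C1: sp2
C2: sp2
C3: sp3
C4: sp2
C5: sp2
C6: sp ✓
C7: sp ✓
C8: sp3
C9: sp3
C10: sp2
C11: sp2
C12: sp3
C13: sp2
C6, C7 → 2 sp carbons.

2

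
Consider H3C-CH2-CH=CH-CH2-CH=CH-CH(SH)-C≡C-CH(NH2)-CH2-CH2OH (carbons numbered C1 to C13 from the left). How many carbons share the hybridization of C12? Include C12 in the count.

7

C12 is sp3 (only σ bonds).
C1: sp3 ✓
C2: sp3 ✓
C3: sp2
C4: sp2
C5: sp3 ✓
C6: sp2
C7: sp2
C8: sp3 ✓
C9: sp
C10: sp
C11: sp3 ✓
C12: sp3 ✓
C13: sp3 ✓
7 carbons are sp3.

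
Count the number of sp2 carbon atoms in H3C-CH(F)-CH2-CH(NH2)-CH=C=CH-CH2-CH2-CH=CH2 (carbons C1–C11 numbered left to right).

C1: sp3
C2: sp3
C3: sp3
C4: sp3
C5: sp2 ✓
C6: sp
C7: sp2 ✓
C8: sp3
C9: sp3
C10: sp2 ✓
C11: sp2 ✓
C5, C7, C10, C11 → 4 sp2 carbons.

4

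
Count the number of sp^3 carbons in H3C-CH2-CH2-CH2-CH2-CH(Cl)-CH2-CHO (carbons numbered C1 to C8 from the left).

C1: sp3 ✓
C2: sp3 ✓
C3: sp3 ✓
C4: sp3 ✓
C5: sp3 ✓
C6: sp3 ✓
C7: sp3 ✓
C8: sp2
C1, C2, C3, C4, C5, C6, C7 → 7 sp3 carbons.

7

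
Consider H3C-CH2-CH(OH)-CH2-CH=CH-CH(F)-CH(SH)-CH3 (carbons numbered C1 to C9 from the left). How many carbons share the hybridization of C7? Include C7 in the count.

C7 is sp3 (only σ bonds).
C1: sp3 ✓
C2: sp3 ✓
C3: sp3 ✓
C4: sp3 ✓
C5: sp2
C6: sp2
C7: sp3 ✓
C8: sp3 ✓
C9: sp3 ✓
7 carbons are sp3.

7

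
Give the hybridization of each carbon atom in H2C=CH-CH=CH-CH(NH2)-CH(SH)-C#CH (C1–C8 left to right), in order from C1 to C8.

C1 carries 3 σ bonds, plus one π bond, giving a steric number of 3, so it is sp2.
C2 (3 σ bonds, plus one π bond) has steric number 3: sp2.
C3 (3 σ bonds, plus one π bond) has steric number 3: sp2.
C4 carries 3 σ bonds, plus one π bond, giving a steric number of 3, so it is sp2.
C5 has 4 σ bonds: steric number 4 → sp3.
C6: 4 σ bonds; 4 regions of electron density → sp3.
C7 has 2 σ bonds, plus two π bonds: steric number 2 → sp.
C8 carries 2 σ bonds, plus two π bonds, giving a steric number of 2, so it is sp.

C1 sp2, C2 sp2, C3 sp2, C4 sp2, C5 sp3, C6 sp3, C7 sp, C8 sp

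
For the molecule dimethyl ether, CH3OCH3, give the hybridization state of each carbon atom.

sp^3

Each carbon atom has 4 σ bonds: steric number 4 → sp3.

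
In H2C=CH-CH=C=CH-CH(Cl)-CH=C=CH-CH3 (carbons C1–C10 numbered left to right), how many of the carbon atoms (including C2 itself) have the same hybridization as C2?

C2 is sp2 (one π bond).
C1: sp2 ✓
C2: sp2 ✓
C3: sp2 ✓
C4: sp
C5: sp2 ✓
C6: sp3
C7: sp2 ✓
C8: sp
C9: sp2 ✓
C10: sp3
6 carbons are sp2.

6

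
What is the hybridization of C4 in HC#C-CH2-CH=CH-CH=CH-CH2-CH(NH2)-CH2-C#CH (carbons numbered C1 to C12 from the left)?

sp^2

C4 has 3 σ bonds, plus one π bond: steric number 3 → sp2.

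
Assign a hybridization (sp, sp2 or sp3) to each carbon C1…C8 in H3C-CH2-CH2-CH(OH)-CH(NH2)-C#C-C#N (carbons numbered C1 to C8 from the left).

C1 sp3, C2 sp3, C3 sp3, C4 sp3, C5 sp3, C6 sp, C7 sp, C8 sp

C1 carries 4 σ bonds, giving a steric number of 4, so it is sp3.
C2 carries 4 σ bonds, giving a steric number of 4, so it is sp3.
C3 carries 4 σ bonds, giving a steric number of 4, so it is sp3.
C4: 4 σ bonds — 4 electron domains, sp3.
C5 carries 4 σ bonds, giving a steric number of 4, so it is sp3.
C6 has 2 σ bonds, plus two π bonds: steric number 2 → sp.
C7 (2 σ bonds, plus two π bonds) has steric number 2: sp.
C8 — 2 σ bonds, plus two π bonds. Steric number 2, so sp.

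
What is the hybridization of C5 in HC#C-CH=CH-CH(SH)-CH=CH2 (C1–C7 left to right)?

C5: 4 σ bonds — 4 electron domains, sp3.

sp³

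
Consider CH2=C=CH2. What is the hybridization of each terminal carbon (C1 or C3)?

sp²

Each terminal carbon (C1 or C3) (3 σ bonds, plus one π bond) has steric number 3: sp2.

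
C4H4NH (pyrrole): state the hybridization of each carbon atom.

Each carbon atom — 3 σ bonds, plus one π bond. Steric number 3, so sp2.

sp2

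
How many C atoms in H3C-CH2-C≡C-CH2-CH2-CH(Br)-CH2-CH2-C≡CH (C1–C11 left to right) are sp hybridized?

C1: sp3
C2: sp3
C3: sp ✓
C4: sp ✓
C5: sp3
C6: sp3
C7: sp3
C8: sp3
C9: sp3
C10: sp ✓
C11: sp ✓
C3, C4, C10, C11 → 4 sp carbons.

4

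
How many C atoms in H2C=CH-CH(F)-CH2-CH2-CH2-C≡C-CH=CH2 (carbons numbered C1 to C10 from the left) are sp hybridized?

C1: sp2
C2: sp2
C3: sp3
C4: sp3
C5: sp3
C6: sp3
C7: sp ✓
C8: sp ✓
C9: sp2
C10: sp2
C7, C8 → 2 sp carbons.

2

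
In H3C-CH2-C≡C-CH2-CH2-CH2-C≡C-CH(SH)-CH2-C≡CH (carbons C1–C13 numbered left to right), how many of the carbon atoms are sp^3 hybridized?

7

C1: sp3 ✓
C2: sp3 ✓
C3: sp
C4: sp
C5: sp3 ✓
C6: sp3 ✓
C7: sp3 ✓
C8: sp
C9: sp
C10: sp3 ✓
C11: sp3 ✓
C12: sp
C13: sp
C1, C2, C5, C6, C7, C10, C11 → 7 sp3 carbons.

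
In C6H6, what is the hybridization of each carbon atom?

sp2

Every ring carbon has three σ bonds and contributes one p electron to the aromatic π system.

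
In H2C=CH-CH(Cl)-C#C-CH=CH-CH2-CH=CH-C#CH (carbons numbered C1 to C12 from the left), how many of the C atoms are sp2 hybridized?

6

C1: sp2 ✓
C2: sp2 ✓
C3: sp3
C4: sp
C5: sp
C6: sp2 ✓
C7: sp2 ✓
C8: sp3
C9: sp2 ✓
C10: sp2 ✓
C11: sp
C12: sp
C1, C2, C6, C7, C9, C10 → 6 sp2 carbons.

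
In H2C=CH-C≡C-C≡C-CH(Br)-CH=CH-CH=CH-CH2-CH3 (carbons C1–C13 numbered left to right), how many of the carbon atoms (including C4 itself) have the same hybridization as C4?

4

C4 is sp (two π bonds).
C1: sp2
C2: sp2
C3: sp ✓
C4: sp ✓
C5: sp ✓
C6: sp ✓
C7: sp3
C8: sp2
C9: sp2
C10: sp2
C11: sp2
C12: sp3
C13: sp3
4 carbons are sp.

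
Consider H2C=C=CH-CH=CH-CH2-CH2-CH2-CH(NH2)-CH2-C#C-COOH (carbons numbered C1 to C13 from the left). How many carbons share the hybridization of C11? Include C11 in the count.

C11 is sp (two π bonds).
C1: sp2
C2: sp ✓
C3: sp2
C4: sp2
C5: sp2
C6: sp3
C7: sp3
C8: sp3
C9: sp3
C10: sp3
C11: sp ✓
C12: sp ✓
C13: sp2
3 carbons are sp.

3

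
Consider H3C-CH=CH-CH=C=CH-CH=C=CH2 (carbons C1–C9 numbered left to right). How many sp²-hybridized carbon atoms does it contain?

C1: sp3
C2: sp2 ✓
C3: sp2 ✓
C4: sp2 ✓
C5: sp
C6: sp2 ✓
C7: sp2 ✓
C8: sp
C9: sp2 ✓
C2, C3, C4, C6, C7, C9 → 6 sp2 carbons.

6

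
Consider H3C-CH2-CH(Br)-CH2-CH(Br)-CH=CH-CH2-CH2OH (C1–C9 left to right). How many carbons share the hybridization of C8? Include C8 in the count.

7

C8 is sp3 (only σ bonds).
C1: sp3 ✓
C2: sp3 ✓
C3: sp3 ✓
C4: sp3 ✓
C5: sp3 ✓
C6: sp2
C7: sp2
C8: sp3 ✓
C9: sp3 ✓
7 carbons are sp3.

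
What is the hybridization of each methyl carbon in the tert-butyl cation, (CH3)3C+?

sp³

Each methyl carbon is sp3: 4 σ bonds, 4 electron-density regions.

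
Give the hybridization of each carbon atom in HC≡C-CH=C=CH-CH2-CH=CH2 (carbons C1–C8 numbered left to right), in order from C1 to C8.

C1 sp, C2 sp, C3 sp2, C4 sp, C5 sp2, C6 sp3, C7 sp2, C8 sp2

C1: 2 σ bonds, plus two π bonds — 2 electron domains, sp.
C2 has 2 σ bonds, plus two π bonds: steric number 2 → sp.
C3: 3 σ bonds, plus one π bond — 3 electron domains, sp2.
C4 is sp: 2 σ bonds, plus two π bonds, 2 electron-density regions.
C5: 3 σ bonds, plus one π bond — 3 electron domains, sp2.
C6 has 4 σ bonds: steric number 4 → sp3.
C7 is sp2: 3 σ bonds, plus one π bond, 3 electron-density regions.
C8: 3 σ bonds, plus one π bond — 3 electron domains, sp2.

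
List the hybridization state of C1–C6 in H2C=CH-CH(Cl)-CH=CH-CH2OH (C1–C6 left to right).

C1 (3 σ bonds, plus one π bond) has steric number 3: sp2.
C2 carries 3 σ bonds, plus one π bond, giving a steric number of 3, so it is sp2.
C3 (4 σ bonds) has steric number 4: sp3.
C4: 3 σ bonds, plus one π bond — 3 electron domains, sp2.
C5 (3 σ bonds, plus one π bond) has steric number 3: sp2.
C6 is sp3: 4 σ bonds, 4 electron-density regions.

C1 sp2, C2 sp2, C3 sp3, C4 sp2, C5 sp2, C6 sp3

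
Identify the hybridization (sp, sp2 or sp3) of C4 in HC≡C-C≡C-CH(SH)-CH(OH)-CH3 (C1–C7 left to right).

C4 — 2 σ bonds, plus two π bonds. Steric number 2, so sp.

sp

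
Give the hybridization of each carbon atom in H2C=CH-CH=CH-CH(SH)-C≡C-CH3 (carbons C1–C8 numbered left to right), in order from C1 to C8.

C1 is sp2: 3 σ bonds, plus one π bond, 3 electron-density regions.
C2 has 3 σ bonds, plus one π bond: steric number 3 → sp2.
C3 (3 σ bonds, plus one π bond) has steric number 3: sp2.
C4 carries 3 σ bonds, plus one π bond, giving a steric number of 3, so it is sp2.
C5 (4 σ bonds) has steric number 4: sp3.
C6 has 2 σ bonds, plus two π bonds: steric number 2 → sp.
C7 is sp: 2 σ bonds, plus two π bonds, 2 electron-density regions.
C8 (4 σ bonds) has steric number 4: sp3.

C1 sp2, C2 sp2, C3 sp2, C4 sp2, C5 sp3, C6 sp, C7 sp, C8 sp3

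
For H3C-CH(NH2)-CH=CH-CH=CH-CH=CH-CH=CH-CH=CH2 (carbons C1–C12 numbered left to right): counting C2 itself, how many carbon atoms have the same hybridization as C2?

2

C2 is sp3 (only σ bonds).
C1: sp3 ✓
C2: sp3 ✓
C3: sp2
C4: sp2
C5: sp2
C6: sp2
C7: sp2
C8: sp2
C9: sp2
C10: sp2
C11: sp2
C12: sp2
2 carbons are sp3.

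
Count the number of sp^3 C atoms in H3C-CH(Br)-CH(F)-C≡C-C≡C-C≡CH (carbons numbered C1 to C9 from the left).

C1: sp3 ✓
C2: sp3 ✓
C3: sp3 ✓
C4: sp
C5: sp
C6: sp
C7: sp
C8: sp
C9: sp
C1, C2, C3 → 3 sp3 carbons.

3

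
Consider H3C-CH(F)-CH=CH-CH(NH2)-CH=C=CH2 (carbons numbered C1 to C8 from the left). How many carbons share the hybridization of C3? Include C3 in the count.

4

C3 is sp2 (one π bond).
C1: sp3
C2: sp3
C3: sp2 ✓
C4: sp2 ✓
C5: sp3
C6: sp2 ✓
C7: sp
C8: sp2 ✓
4 carbons are sp2.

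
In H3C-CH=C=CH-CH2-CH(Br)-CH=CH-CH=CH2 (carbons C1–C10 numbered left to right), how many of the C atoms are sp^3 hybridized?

C1: sp3 ✓
C2: sp2
C3: sp
C4: sp2
C5: sp3 ✓
C6: sp3 ✓
C7: sp2
C8: sp2
C9: sp2
C10: sp2
C1, C5, C6 → 3 sp3 carbons.

3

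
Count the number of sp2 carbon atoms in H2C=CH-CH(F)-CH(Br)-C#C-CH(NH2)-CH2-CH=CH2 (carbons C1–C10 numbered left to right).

4

C1: sp2 ✓
C2: sp2 ✓
C3: sp3
C4: sp3
C5: sp
C6: sp
C7: sp3
C8: sp3
C9: sp2 ✓
C10: sp2 ✓
C1, C2, C9, C10 → 4 sp2 carbons.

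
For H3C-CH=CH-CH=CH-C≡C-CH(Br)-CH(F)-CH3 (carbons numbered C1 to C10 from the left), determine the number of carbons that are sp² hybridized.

C1: sp3
C2: sp2 ✓
C3: sp2 ✓
C4: sp2 ✓
C5: sp2 ✓
C6: sp
C7: sp
C8: sp3
C9: sp3
C10: sp3
C2, C3, C4, C5 → 4 sp2 carbons.

4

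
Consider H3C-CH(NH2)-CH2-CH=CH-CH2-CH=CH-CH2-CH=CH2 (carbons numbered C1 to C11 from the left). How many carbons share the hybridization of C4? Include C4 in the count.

C4 is sp2 (one π bond).
C1: sp3
C2: sp3
C3: sp3
C4: sp2 ✓
C5: sp2 ✓
C6: sp3
C7: sp2 ✓
C8: sp2 ✓
C9: sp3
C10: sp2 ✓
C11: sp2 ✓
6 carbons are sp2.

6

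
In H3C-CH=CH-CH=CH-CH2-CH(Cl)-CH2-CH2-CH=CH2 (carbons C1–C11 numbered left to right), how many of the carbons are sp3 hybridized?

C1: sp3 ✓
C2: sp2
C3: sp2
C4: sp2
C5: sp2
C6: sp3 ✓
C7: sp3 ✓
C8: sp3 ✓
C9: sp3 ✓
C10: sp2
C11: sp2
C1, C6, C7, C8, C9 → 5 sp3 carbons.

5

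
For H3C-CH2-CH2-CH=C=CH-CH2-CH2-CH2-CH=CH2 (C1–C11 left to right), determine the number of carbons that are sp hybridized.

C1: sp3
C2: sp3
C3: sp3
C4: sp2
C5: sp ✓
C6: sp2
C7: sp3
C8: sp3
C9: sp3
C10: sp2
C11: sp2
C5 → 1 sp carbon.

1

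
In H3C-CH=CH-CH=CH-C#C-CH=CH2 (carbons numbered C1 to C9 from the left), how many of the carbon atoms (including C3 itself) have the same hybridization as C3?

C3 is sp2 (one π bond).
C1: sp3
C2: sp2 ✓
C3: sp2 ✓
C4: sp2 ✓
C5: sp2 ✓
C6: sp
C7: sp
C8: sp2 ✓
C9: sp2 ✓
6 carbons are sp2.

6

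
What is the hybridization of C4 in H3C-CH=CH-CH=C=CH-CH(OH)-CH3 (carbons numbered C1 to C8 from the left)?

sp^2

C4: 3 σ bonds, plus one π bond — 3 electron domains, sp2.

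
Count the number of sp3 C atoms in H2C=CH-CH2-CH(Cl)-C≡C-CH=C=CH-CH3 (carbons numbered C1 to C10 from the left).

3

C1: sp2
C2: sp2
C3: sp3 ✓
C4: sp3 ✓
C5: sp
C6: sp
C7: sp2
C8: sp
C9: sp2
C10: sp3 ✓
C3, C4, C10 → 3 sp3 carbons.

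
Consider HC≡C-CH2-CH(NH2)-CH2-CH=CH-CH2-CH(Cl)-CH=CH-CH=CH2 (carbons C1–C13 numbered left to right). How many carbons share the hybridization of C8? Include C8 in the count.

5

C8 is sp3 (only σ bonds).
C1: sp
C2: sp
C3: sp3 ✓
C4: sp3 ✓
C5: sp3 ✓
C6: sp2
C7: sp2
C8: sp3 ✓
C9: sp3 ✓
C10: sp2
C11: sp2
C12: sp2
C13: sp2
5 carbons are sp3.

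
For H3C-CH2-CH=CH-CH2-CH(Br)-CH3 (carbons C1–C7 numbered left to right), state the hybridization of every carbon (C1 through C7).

C1 is sp3: 4 σ bonds, 4 electron-density regions.
C2: 4 σ bonds — 4 electron domains, sp3.
C3 is sp2: 3 σ bonds, plus one π bond, 3 electron-density regions.
C4: 3 σ bonds, plus one π bond — 3 electron domains, sp2.
C5 (4 σ bonds) has steric number 4: sp3.
C6: 4 σ bonds; 4 regions of electron density → sp3.
C7 — 4 σ bonds. Steric number 4, so sp3.

C1 sp3, C2 sp3, C3 sp2, C4 sp2, C5 sp3, C6 sp3, C7 sp3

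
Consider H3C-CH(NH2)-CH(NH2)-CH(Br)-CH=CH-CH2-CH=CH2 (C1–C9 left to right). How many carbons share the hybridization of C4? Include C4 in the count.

5

C4 is sp3 (only σ bonds).
C1: sp3 ✓
C2: sp3 ✓
C3: sp3 ✓
C4: sp3 ✓
C5: sp2
C6: sp2
C7: sp3 ✓
C8: sp2
C9: sp2
5 carbons are sp3.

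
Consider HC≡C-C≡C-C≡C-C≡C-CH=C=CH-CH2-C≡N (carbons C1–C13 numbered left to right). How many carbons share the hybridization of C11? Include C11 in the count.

2

C11 is sp2 (one π bond).
C1: sp
C2: sp
C3: sp
C4: sp
C5: sp
C6: sp
C7: sp
C8: sp
C9: sp2 ✓
C10: sp
C11: sp2 ✓
C12: sp3
C13: sp
2 carbons are sp2.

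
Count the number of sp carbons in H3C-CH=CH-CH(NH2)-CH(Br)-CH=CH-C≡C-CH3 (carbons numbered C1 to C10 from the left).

C1: sp3
C2: sp2
C3: sp2
C4: sp3
C5: sp3
C6: sp2
C7: sp2
C8: sp ✓
C9: sp ✓
C10: sp3
C8, C9 → 2 sp carbons.

2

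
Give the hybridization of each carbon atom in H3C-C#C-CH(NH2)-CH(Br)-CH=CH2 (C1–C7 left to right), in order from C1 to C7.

C1 sp3, C2 sp, C3 sp, C4 sp3, C5 sp3, C6 sp2, C7 sp2

C1 has 4 σ bonds: steric number 4 → sp3.
C2 — 2 σ bonds, plus two π bonds. Steric number 2, so sp.
C3 — 2 σ bonds, plus two π bonds. Steric number 2, so sp.
C4 (4 σ bonds) has steric number 4: sp3.
C5 (4 σ bonds) has steric number 4: sp3.
C6 — 3 σ bonds, plus one π bond. Steric number 3, so sp2.
C7 is sp2: 3 σ bonds, plus one π bond, 3 electron-density regions.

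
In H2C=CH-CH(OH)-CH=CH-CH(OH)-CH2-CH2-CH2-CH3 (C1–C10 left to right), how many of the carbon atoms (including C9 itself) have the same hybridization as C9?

C9 is sp3 (only σ bonds).
C1: sp2
C2: sp2
C3: sp3 ✓
C4: sp2
C5: sp2
C6: sp3 ✓
C7: sp3 ✓
C8: sp3 ✓
C9: sp3 ✓
C10: sp3 ✓
6 carbons are sp3.

6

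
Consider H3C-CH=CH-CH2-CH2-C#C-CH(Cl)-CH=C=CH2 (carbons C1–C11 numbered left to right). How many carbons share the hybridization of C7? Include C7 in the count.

C7 is sp (two π bonds).
C1: sp3
C2: sp2
C3: sp2
C4: sp3
C5: sp3
C6: sp ✓
C7: sp ✓
C8: sp3
C9: sp2
C10: sp ✓
C11: sp2
3 carbons are sp.

3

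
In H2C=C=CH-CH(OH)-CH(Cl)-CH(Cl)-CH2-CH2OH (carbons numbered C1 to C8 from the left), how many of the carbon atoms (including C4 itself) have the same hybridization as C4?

C4 is sp3 (only σ bonds).
C1: sp2
C2: sp
C3: sp2
C4: sp3 ✓
C5: sp3 ✓
C6: sp3 ✓
C7: sp3 ✓
C8: sp3 ✓
5 carbons are sp3.

5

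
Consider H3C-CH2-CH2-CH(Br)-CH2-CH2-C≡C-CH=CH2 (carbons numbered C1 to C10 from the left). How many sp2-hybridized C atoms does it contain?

2

C1: sp3
C2: sp3
C3: sp3
C4: sp3
C5: sp3
C6: sp3
C7: sp
C8: sp
C9: sp2 ✓
C10: sp2 ✓
C9, C10 → 2 sp2 carbons.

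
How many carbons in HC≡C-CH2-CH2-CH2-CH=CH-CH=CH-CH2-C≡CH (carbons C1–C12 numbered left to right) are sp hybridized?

4

C1: sp ✓
C2: sp ✓
C3: sp3
C4: sp3
C5: sp3
C6: sp2
C7: sp2
C8: sp2
C9: sp2
C10: sp3
C11: sp ✓
C12: sp ✓
C1, C2, C11, C12 → 4 sp carbons.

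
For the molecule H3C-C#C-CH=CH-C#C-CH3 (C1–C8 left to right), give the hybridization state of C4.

sp²

C4 has 3 σ bonds, plus one π bond: steric number 3 → sp2.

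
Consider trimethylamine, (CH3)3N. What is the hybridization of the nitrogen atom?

sp³

The nitrogen atom — 3 σ bonds and 1 lone pair. Steric number 4, so sp3.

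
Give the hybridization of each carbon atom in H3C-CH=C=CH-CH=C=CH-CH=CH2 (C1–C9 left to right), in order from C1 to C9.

C1 sp3, C2 sp2, C3 sp, C4 sp2, C5 sp2, C6 sp, C7 sp2, C8 sp2, C9 sp2

C1 carries 4 σ bonds, giving a steric number of 4, so it is sp3.
C2 — 3 σ bonds, plus one π bond. Steric number 3, so sp2.
C3 — 2 σ bonds, plus two π bonds. Steric number 2, so sp.
C4 — 3 σ bonds, plus one π bond. Steric number 3, so sp2.
C5 is sp2: 3 σ bonds, plus one π bond, 3 electron-density regions.
C6: 2 σ bonds, plus two π bonds; 2 regions of electron density → sp.
C7: 3 σ bonds, plus one π bond; 3 regions of electron density → sp2.
C8 has 3 σ bonds, plus one π bond: steric number 3 → sp2.
C9 — 3 σ bonds, plus one π bond. Steric number 3, so sp2.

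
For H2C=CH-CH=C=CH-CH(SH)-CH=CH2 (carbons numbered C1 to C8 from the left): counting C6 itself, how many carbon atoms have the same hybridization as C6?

1

C6 is sp3 (only σ bonds).
C1: sp2
C2: sp2
C3: sp2
C4: sp
C5: sp2
C6: sp3 ✓
C7: sp2
C8: sp2
1 carbon is sp3.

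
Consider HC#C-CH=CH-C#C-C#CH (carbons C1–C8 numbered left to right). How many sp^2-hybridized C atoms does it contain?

2

C1: sp
C2: sp
C3: sp2 ✓
C4: sp2 ✓
C5: sp
C6: sp
C7: sp
C8: sp
C3, C4 → 2 sp2 carbons.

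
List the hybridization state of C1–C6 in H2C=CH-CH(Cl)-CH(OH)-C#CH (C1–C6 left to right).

C1: 3 σ bonds, plus one π bond; 3 regions of electron density → sp2.
C2 (3 σ bonds, plus one π bond) has steric number 3: sp2.
C3 (4 σ bonds) has steric number 4: sp3.
C4 is sp3: 4 σ bonds, 4 electron-density regions.
C5 — 2 σ bonds, plus two π bonds. Steric number 2, so sp.
C6: 2 σ bonds, plus two π bonds; 2 regions of electron density → sp.

C1 sp2, C2 sp2, C3 sp3, C4 sp3, C5 sp, C6 sp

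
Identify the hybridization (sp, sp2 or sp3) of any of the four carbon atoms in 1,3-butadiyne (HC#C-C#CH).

sp

Every carbon is part of a C≡C triple bond: two σ regions → sp.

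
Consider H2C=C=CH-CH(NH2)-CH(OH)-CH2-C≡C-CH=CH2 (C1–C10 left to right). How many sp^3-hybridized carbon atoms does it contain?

3

C1: sp2
C2: sp
C3: sp2
C4: sp3 ✓
C5: sp3 ✓
C6: sp3 ✓
C7: sp
C8: sp
C9: sp2
C10: sp2
C4, C5, C6 → 3 sp3 carbons.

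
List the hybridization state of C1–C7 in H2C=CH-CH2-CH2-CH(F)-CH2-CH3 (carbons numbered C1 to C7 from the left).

C1 (3 σ bonds, plus one π bond) has steric number 3: sp2.
C2 — 3 σ bonds, plus one π bond. Steric number 3, so sp2.
C3 — 4 σ bonds. Steric number 4, so sp3.
C4 is sp3: 4 σ bonds, 4 electron-density regions.
C5 (4 σ bonds) has steric number 4: sp3.
C6 is sp3: 4 σ bonds, 4 electron-density regions.
C7: 4 σ bonds — 4 electron domains, sp3.

C1 sp2, C2 sp2, C3 sp3, C4 sp3, C5 sp3, C6 sp3, C7 sp3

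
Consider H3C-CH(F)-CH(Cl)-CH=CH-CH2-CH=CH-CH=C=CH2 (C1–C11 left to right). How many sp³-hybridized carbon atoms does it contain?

4

C1: sp3 ✓
C2: sp3 ✓
C3: sp3 ✓
C4: sp2
C5: sp2
C6: sp3 ✓
C7: sp2
C8: sp2
C9: sp2
C10: sp
C11: sp2
C1, C2, C3, C6 → 4 sp3 carbons.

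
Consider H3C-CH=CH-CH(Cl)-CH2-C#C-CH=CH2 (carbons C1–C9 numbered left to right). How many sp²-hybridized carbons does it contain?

C1: sp3
C2: sp2 ✓
C3: sp2 ✓
C4: sp3
C5: sp3
C6: sp
C7: sp
C8: sp2 ✓
C9: sp2 ✓
C2, C3, C8, C9 → 4 sp2 carbons.

4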